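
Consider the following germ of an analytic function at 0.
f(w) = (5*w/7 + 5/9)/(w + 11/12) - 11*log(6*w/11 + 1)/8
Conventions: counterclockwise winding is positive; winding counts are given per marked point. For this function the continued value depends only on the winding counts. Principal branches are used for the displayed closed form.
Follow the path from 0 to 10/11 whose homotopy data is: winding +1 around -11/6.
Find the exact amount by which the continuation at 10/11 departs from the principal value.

The rational part is single-valued and drops out of the difference; each branch term changes only by its own monodromy.
(-11/8)*log(1 - w/(-11/6)): each positive loop around -11/6 adds 2*pi*i to the log, so winding +1 contributes (-11/8)*(1)*2*pi*i = -(11/4)*pi*i.
Summing the contributions at w = 10/11 gives -(11/4)*pi*i.

Continued minus principal equals -(11/4)*pi*i.


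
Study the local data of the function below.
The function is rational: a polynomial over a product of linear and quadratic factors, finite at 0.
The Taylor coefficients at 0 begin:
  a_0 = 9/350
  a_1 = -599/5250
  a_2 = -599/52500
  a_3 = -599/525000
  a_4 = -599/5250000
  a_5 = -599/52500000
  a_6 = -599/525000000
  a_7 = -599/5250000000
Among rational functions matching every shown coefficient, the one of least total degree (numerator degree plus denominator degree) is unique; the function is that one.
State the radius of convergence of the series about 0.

No rational of total degree below 2 reproduces all 8 coefficients; solving the [1/1] Pade equations on them gives f(σ) = (7*σ/6 - 9/35)/(σ - 10), whose expansion matches every shown term.
Denominator factor (σ - 10): pole of order 1 at 10, modulus 10.
The radius of convergence is the smallest modulus among the singular points: 10.

The radius of convergence is 10.


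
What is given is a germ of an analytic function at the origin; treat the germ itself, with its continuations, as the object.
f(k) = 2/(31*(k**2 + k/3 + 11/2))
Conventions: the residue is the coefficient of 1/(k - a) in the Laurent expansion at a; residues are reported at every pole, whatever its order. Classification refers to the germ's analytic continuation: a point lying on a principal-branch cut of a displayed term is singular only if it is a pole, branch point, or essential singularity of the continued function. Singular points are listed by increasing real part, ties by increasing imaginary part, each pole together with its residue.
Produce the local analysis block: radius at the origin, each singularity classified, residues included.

Denominator factor (k**2 + k/3 + 11/2): discriminant -197/9, complex-conjugate roots (-1/6) + ((1/6)*sqrt(197))*i and (-1/6) - ((1/6)*sqrt(197))*i; poles of order 1, moduli (1/2)*sqrt(22) and (1/2)*sqrt(22).
The radius of convergence is the smallest modulus among the singular points: (1/2)*sqrt(22).
The factor k**2 + k/3 + 11/2 splits as (k - a)(k - a') with a = (-1/6) - ((1/6)*sqrt(197))*i, a' = (-1/6) + ((1/6)*sqrt(197))*i. At the order-1 pole a set g(k) = (k - a)*f(k) = [2/31] / (k - a').
Simple pole: residue = g(a) at a = (-1/6) - ((1/6)*sqrt(197))*i, which is ((6/6107)*sqrt(197))*i.
The factor k**2 + k/3 + 11/2 splits as (k - a)(k - a') with a = (-1/6) + ((1/6)*sqrt(197))*i, a' = (-1/6) - ((1/6)*sqrt(197))*i. At the order-1 pole a set g(k) = (k - a)*f(k) = [2/31] / (k - a').
Simple pole: residue = g(a) at a = (-1/6) + ((1/6)*sqrt(197))*i, which is -((6/6107)*sqrt(197))*i.
List the singular points by increasing real part (a conjugate pair: the negative imaginary part first).

Radius of convergence at 0: (1/2)*sqrt(22).
At (-1/6) - ((1/6)*sqrt(197))*i: a pole of order 1; residue ((6/6107)*sqrt(197))*i.
At (-1/6) + ((1/6)*sqrt(197))*i: a pole of order 1; residue -((6/6107)*sqrt(197))*i.


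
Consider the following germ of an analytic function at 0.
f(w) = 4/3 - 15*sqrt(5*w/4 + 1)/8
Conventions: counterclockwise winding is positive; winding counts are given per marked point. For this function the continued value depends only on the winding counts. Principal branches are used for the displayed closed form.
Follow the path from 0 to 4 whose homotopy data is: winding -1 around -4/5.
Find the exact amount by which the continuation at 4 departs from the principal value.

The rational part is single-valued and drops out of the difference; each branch term changes only by its own monodromy.
(-15/8)*sqrt(1 - w/(-4/5)): winding -1 is odd, the square root flips sign, contributing -2*(-15/8)*sqrt(1 - (4)/(-4/5)) = -2*(-15/8)*sqrt(6) = (15/4)*sqrt(6).
Summing the contributions at w = 4 gives (15/4)*sqrt(6).

Continued minus principal equals (15/4)*sqrt(6).


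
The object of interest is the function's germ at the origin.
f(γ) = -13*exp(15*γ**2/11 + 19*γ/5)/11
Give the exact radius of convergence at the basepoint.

The factor exp(15*γ**2/11 + 19*γ/5) is entire and contributes no finite singular point.
The polynomial part has no poles.
No finite singular points: the Taylor series at 0 converges everywhere.

The radius of convergence is infinite.


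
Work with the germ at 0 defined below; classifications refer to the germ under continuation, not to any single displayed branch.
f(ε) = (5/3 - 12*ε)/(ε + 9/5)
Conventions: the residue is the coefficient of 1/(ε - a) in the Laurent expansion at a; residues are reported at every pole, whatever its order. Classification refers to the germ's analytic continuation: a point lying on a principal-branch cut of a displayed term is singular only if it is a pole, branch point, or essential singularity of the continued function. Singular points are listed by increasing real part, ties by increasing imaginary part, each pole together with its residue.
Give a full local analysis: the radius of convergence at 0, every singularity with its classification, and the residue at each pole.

Radius of convergence at 0: 9/5.
At -9/5: a pole of order 1; residue 349/15.

Denominator factor (ε + 9/5): pole of order 1 at -9/5, modulus 9/5.
The radius of convergence is the smallest modulus among the singular points: 9/5.
At the order-1 pole -9/5 set g(ε) = (ε - (-9/5))*f(ε) = 5/3 - 12*ε.
Simple pole: residue = g(a) at a = -9/5, which is 349/15.


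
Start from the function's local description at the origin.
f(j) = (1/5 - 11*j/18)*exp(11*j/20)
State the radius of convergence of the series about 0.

The factor exp(11*j/20) is entire and contributes no finite singular point.
The polynomial part has no poles.
No finite singular points: the Taylor series at 0 converges everywhere.

The radius of convergence is infinite.


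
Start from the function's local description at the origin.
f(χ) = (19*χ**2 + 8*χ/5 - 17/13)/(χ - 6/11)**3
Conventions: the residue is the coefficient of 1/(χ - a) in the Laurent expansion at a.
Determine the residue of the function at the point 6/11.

At the order-3 pole 6/11 set g(χ) = (χ - (6/11))^3*f(χ) = 19*χ**2 + 8*χ/5 - 17/13.
Order-3 pole: residue = g''(a)/2; g''(6/11) = 38, so the residue is 19.

The residue is 19.


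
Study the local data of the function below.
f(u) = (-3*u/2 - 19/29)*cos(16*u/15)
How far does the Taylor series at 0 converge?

The radius of convergence is infinite.

The factor cos(16*u/15) is entire and contributes no finite singular point.
The polynomial part has no poles.
No finite singular points: the Taylor series at 0 converges everywhere.


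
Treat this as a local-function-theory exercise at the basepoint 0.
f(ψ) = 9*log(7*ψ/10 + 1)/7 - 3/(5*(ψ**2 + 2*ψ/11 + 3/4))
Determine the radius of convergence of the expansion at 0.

Denominator factor (ψ**2 + 2*ψ/11 + 3/4): discriminant -359/121, complex-conjugate roots (-1/11) + ((1/22)*sqrt(359))*i and (-1/11) - ((1/22)*sqrt(359))*i; poles of order 1, moduli (1/2)*sqrt(3) and (1/2)*sqrt(3).
Branch term (9/7)*log(1 - ψ/(-10/7)): its argument vanishes at ψ = -10/7, a logarithmic branch point, modulus 10/7.
The radius of convergence is the smallest modulus among the singular points: (1/2)*sqrt(3).

The radius of convergence is (1/2)*sqrt(3).


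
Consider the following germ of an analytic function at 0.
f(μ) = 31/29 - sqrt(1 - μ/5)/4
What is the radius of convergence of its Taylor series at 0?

Branch term (-1/4)*sqrt(1 - μ/(5)): its argument vanishes at μ = 5, a square-root branch point, modulus 5.
The radius of convergence is the smallest modulus among the singular points: 5.

The radius of convergence is 5.


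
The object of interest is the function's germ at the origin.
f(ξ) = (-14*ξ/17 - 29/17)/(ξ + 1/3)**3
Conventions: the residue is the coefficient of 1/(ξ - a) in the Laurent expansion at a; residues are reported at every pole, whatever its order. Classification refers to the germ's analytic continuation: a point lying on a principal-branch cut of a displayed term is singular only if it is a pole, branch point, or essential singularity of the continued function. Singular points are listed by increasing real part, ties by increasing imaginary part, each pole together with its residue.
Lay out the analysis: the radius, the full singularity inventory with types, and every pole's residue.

Radius of convergence at 0: 1/3.
At -1/3: a pole of order 3; residue 0.

Denominator factor (ξ + 1/3)^3: pole of order 3 at -1/3, modulus 1/3.
The radius of convergence is the smallest modulus among the singular points: 1/3.
At the order-3 pole -1/3 set g(ξ) = (ξ - (-1/3))^3*f(ξ) = -14*ξ/17 - 29/17.
Order-3 pole: residue = g''(a)/2; g''(-1/3) = 0, so the residue is 0.


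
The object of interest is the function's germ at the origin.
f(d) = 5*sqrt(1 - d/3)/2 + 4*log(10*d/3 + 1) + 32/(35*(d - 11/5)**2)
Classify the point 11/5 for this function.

The denominator factor d - 11/5 vanishes at 11/5 and appears to the power 2; the numerator there equals 32/35, nonzero, and no other factor vanishes.
The branch terms are analytic at this point.
Hence a pole whose order is the multiplicity, 2.

The point is a pole of order 2.


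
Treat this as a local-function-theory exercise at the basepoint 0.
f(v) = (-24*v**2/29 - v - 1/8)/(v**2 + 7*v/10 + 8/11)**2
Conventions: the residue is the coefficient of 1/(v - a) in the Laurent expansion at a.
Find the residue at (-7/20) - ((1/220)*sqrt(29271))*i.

The factor v**2 + 7*v/10 + 8/11 splits as (v - a)(v - a') with a = (-7/20) - ((1/220)*sqrt(29271))*i, a' = (-7/20) + ((1/220)*sqrt(29271))*i. At the order-2 pole a set g(v) = (v - a)^2*f(v) = [-24*v**2/29 - v - 1/8] / (v - a')^2.
Order-2 pole: residue = g'(a); g'((-7/20) - ((1/220)*sqrt(29271))*i) = -((80150/68448903)*sqrt(29271))*i, so the residue is -((80150/68448903)*sqrt(29271))*i.

The residue is -((80150/68448903)*sqrt(29271))*i.


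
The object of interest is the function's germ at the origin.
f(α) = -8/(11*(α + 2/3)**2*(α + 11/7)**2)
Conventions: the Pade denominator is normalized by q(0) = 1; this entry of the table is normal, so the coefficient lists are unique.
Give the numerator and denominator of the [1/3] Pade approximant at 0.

The Pade approximant has numerator coefficients [-882/1331, 9261/62557]; denominator coefficients [1, 4187/1034, 2671/484, 119763/45496].

Taylor coefficients needed (expand at 0): a_0 = -882/1331, a_1 = 41454/14641, a_2 = -2515023/322102, a_3 = 31422132/1771561, a_4 = -5641290081/155897368.
Write the denominator as Q(α) = 1 + q1*α + q2*α^2 + q3*α^3. Requiring Q*f - P = O(α^5) with deg P <= 1 kills the coefficients of α^2..α^4 in Q*f:
  α^2: a_2 + q1*a_1 + q2*a_0 = 0, i.e. -2515023/322102 + (41454/14641)*q1 + (-882/1331)*q2 = 0.
  α^3: a_3 + q1*a_2 + q2*a_1 + q3*a_0 = 0, i.e. 31422132/1771561 + (-2515023/322102)*q1 + (41454/14641)*q2 + (-882/1331)*q3 = 0.
  α^4: a_4 + q1*a_3 + q2*a_2 + q3*a_1 = 0, i.e. -5641290081/155897368 + (31422132/1771561)*q1 + (-2515023/322102)*q2 + (41454/14641)*q3 = 0.
Solving this linear system: q1 = 4187/1034, q2 = 2671/484, q3 = 119763/45496.
The numerator is Q*f truncated at degree 1: P0 = a_0 = -882/1331; P1 = a_1 + q1*a_0 = 9261/62557.


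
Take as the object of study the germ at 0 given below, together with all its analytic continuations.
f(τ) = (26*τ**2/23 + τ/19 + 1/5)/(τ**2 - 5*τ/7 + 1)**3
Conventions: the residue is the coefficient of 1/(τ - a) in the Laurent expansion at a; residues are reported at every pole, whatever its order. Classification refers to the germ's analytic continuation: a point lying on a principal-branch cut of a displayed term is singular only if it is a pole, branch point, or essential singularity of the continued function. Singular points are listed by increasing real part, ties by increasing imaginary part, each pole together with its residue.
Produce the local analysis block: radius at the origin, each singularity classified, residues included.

Denominator factor (τ**2 - 5*τ/7 + 1)^3: discriminant -171/49, complex-conjugate roots (5/14) + ((3/14)*sqrt(19))*i and (5/14) - ((3/14)*sqrt(19))*i; poles of order 3, moduli 1 and 1.
The radius of convergence is the smallest modulus among the singular points: 1.
The factor τ**2 - 5*τ/7 + 1 splits as (τ - a)(τ - a') with a = (5/14) - ((3/14)*sqrt(19))*i, a' = (5/14) + ((3/14)*sqrt(19))*i. At the order-3 pole a set g(τ) = (τ - a)^3*f(τ) = [26*τ**2/23 + τ/19 + 1/5] / (τ - a')^3.
Order-3 pole: residue = g''(a)/2; g''((5/14) - ((3/14)*sqrt(19))*i) = ((101611006/1213940115)*sqrt(19))*i, so the residue is ((50805503/1213940115)*sqrt(19))*i.
The factor τ**2 - 5*τ/7 + 1 splits as (τ - a)(τ - a') with a = (5/14) + ((3/14)*sqrt(19))*i, a' = (5/14) - ((3/14)*sqrt(19))*i. At the order-3 pole a set g(τ) = (τ - a)^3*f(τ) = [26*τ**2/23 + τ/19 + 1/5] / (τ - a')^3.
Order-3 pole: residue = g''(a)/2; g''((5/14) + ((3/14)*sqrt(19))*i) = -((101611006/1213940115)*sqrt(19))*i, so the residue is -((50805503/1213940115)*sqrt(19))*i.
List the singular points by increasing real part (a conjugate pair: the negative imaginary part first).

Radius of convergence at 0: 1.
At (5/14) - ((3/14)*sqrt(19))*i: a pole of order 3; residue ((50805503/1213940115)*sqrt(19))*i.
At (5/14) + ((3/14)*sqrt(19))*i: a pole of order 3; residue -((50805503/1213940115)*sqrt(19))*i.


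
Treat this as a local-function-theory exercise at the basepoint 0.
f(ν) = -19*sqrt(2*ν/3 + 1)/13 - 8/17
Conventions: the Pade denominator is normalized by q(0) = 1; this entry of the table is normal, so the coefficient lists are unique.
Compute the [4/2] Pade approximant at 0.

The Pade approximant has numerator coefficients [-427/221, -3958/1989, -3271/5967, -19/702, 19/25272]; denominator coefficients [1, 7/9, 7/54].

Taylor coefficients needed (expand at 0): a_0 = -427/221, a_1 = -19/39, a_2 = 19/234, a_3 = -19/702, a_4 = 95/8424, a_5 = -133/25272, a_6 = 133/50544.
Write the denominator as Q(ν) = 1 + q1*ν + q2*ν^2. Requiring Q*f - P = O(ν^7) with deg P <= 4 kills the coefficients of ν^5..ν^6 in Q*f:
  ν^5: a_5 + q1*a_4 + q2*a_3 = 0, i.e. -133/25272 + (95/8424)*q1 + (-19/702)*q2 = 0.
  ν^6: a_6 + q1*a_5 + q2*a_4 = 0, i.e. 133/50544 + (-133/25272)*q1 + (95/8424)*q2 = 0.
Solving this linear system: q1 = 7/9, q2 = 7/54.
The numerator is Q*f truncated at degree 4: P0 = a_0 = -427/221; P1 = a_1 + q1*a_0 = -3958/1989; P2 = a_2 + q1*a_1 + q2*a_0 = -3271/5967; P3 = a_3 + q1*a_2 + q2*a_1 = -19/702; P4 = a_4 + q1*a_3 + q2*a_2 = 19/25272.


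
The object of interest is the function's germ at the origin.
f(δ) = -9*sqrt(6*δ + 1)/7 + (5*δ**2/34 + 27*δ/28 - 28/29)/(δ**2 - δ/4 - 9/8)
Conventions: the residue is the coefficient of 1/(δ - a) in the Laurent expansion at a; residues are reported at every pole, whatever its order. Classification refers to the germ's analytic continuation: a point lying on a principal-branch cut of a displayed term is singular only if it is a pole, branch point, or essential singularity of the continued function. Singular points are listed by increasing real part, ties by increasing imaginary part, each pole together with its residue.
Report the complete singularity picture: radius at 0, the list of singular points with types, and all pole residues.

Radius of convergence at 0: 1/6.
At 1/8 - (1/8)*sqrt(73): a pole of order 1; residue 953/1904 + (149071/4030768)*sqrt(73).
At -1/6: an algebraic (square-root) branch point.
At 1/8 + (1/8)*sqrt(73): a pole of order 1; residue 953/1904 - (149071/4030768)*sqrt(73).

Denominator factor (δ**2 - δ/4 - 9/8): discriminant 73/16, real irrational roots 1/8 + (1/8)*sqrt(73) and 1/8 - (1/8)*sqrt(73); poles of order 1, moduli 1/8 + (1/8)*sqrt(73) and -1/8 + (1/8)*sqrt(73).
Branch term (-9/7)*sqrt(1 - δ/(-1/6)): its argument vanishes at δ = -1/6, a square-root branch point, modulus 1/6.
The radius of convergence is the smallest modulus among the singular points: 1/6.
The branch term is analytic at 1/8 - (1/8)*sqrt(73) and contributes nothing to the residue; only the rational part matters.
The factor δ**2 - δ/4 - 9/8 splits as (δ - a)(δ - a') with a = 1/8 - (1/8)*sqrt(73), a' = 1/8 + (1/8)*sqrt(73). At the order-1 pole a set g(δ) = (δ - a)*(rational part) = [5*δ**2/34 + 27*δ/28 - 28/29] / (δ - a').
Simple pole: residue = g(a) at a = 1/8 - (1/8)*sqrt(73), which is 953/1904 + (149071/4030768)*sqrt(73).
The branch term is analytic at 1/8 + (1/8)*sqrt(73) and contributes nothing to the residue; only the rational part matters.
The factor δ**2 - δ/4 - 9/8 splits as (δ - a)(δ - a') with a = 1/8 + (1/8)*sqrt(73), a' = 1/8 - (1/8)*sqrt(73). At the order-1 pole a set g(δ) = (δ - a)*(rational part) = [5*δ**2/34 + 27*δ/28 - 28/29] / (δ - a').
Simple pole: residue = g(a) at a = 1/8 + (1/8)*sqrt(73), which is 953/1904 - (149071/4030768)*sqrt(73).
List the singular points by increasing real part (a conjugate pair: the negative imaginary part first).


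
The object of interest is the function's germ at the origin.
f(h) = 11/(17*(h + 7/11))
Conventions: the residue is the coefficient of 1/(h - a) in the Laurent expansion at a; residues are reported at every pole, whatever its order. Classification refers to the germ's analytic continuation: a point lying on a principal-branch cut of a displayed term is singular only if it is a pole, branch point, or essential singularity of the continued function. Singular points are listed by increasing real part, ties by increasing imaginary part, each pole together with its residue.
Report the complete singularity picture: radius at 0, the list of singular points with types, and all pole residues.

Radius of convergence at 0: 7/11.
At -7/11: a pole of order 1; residue 11/17.

Denominator factor (h + 7/11): pole of order 1 at -7/11, modulus 7/11.
The radius of convergence is the smallest modulus among the singular points: 7/11.
At the order-1 pole -7/11 set g(h) = (h - (-7/11))*f(h) = 11/17.
Simple pole: residue = g(a) at a = -7/11, which is 11/17.


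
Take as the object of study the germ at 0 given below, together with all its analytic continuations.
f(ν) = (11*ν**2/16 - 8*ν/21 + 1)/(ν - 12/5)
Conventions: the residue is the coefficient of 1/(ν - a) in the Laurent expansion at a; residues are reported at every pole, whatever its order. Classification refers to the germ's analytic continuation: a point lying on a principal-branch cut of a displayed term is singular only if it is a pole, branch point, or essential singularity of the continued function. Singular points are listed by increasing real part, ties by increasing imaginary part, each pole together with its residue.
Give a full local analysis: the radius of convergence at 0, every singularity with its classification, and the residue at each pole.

Radius of convergence at 0: 12/5.
At 12/5: a pole of order 1; residue 708/175.

Denominator factor (ν - 12/5): pole of order 1 at 12/5, modulus 12/5.
The radius of convergence is the smallest modulus among the singular points: 12/5.
At the order-1 pole 12/5 set g(ν) = (ν - (12/5))*f(ν) = 11*ν**2/16 - 8*ν/21 + 1.
Simple pole: residue = g(a) at a = 12/5, which is 708/175.


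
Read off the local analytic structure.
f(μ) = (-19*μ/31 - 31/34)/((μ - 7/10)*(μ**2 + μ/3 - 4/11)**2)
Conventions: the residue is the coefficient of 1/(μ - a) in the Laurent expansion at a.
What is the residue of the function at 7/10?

At the order-1 pole 7/10 set g(μ) = (μ - (7/10))*f(μ) = (-19*μ/31 - 31/34)/(μ**2 + μ/3 - 4/11)**2.
Simple pole: residue = g(a) at a = 7/10, which is -7694874000/742526663.

The residue is -7694874000/742526663.


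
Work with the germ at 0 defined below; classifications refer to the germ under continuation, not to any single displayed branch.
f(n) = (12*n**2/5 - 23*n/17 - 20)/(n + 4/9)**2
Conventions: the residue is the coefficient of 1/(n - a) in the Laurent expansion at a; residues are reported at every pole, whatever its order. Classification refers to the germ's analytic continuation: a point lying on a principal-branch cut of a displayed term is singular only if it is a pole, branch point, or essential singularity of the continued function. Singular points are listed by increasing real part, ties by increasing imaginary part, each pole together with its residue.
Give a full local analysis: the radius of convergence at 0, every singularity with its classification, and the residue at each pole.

Denominator factor (n + 4/9)^2: pole of order 2 at -4/9, modulus 4/9.
The radius of convergence is the smallest modulus among the singular points: 4/9.
At the order-2 pole -4/9 set g(n) = (n - (-4/9))^2*f(n) = 12*n**2/5 - 23*n/17 - 20.
Order-2 pole: residue = g'(a); g'(-4/9) = -889/255, so the residue is -889/255.

Radius of convergence at 0: 4/9.
At -4/9: a pole of order 2; residue -889/255.


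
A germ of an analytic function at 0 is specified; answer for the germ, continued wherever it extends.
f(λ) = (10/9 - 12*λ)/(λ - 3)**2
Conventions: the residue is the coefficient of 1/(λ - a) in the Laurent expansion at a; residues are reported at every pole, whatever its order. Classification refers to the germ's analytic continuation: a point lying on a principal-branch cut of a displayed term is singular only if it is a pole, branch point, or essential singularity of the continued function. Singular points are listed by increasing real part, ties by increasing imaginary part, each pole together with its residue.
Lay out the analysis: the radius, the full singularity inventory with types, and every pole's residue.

Radius of convergence at 0: 3.
At 3: a pole of order 2; residue -12.

Denominator factor (λ - 3)^2: pole of order 2 at 3, modulus 3.
The radius of convergence is the smallest modulus among the singular points: 3.
At the order-2 pole 3 set g(λ) = (λ - (3))^2*f(λ) = 10/9 - 12*λ.
Order-2 pole: residue = g'(a); g'(3) = -12, so the residue is -12.


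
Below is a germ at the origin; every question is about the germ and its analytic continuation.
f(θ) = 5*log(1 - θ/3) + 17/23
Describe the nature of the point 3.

The point is a logarithmic branch point.

The term (5)*log(1 - θ/(3)) has argument 1 - 3/(3) = 0 at 3: a logarithmic (infinitely-sheeted) branch point; the remaining terms are analytic or single-valued there.


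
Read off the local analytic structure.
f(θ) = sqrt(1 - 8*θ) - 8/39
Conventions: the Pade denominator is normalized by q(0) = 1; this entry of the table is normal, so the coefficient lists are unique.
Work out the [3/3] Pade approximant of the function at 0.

Taylor coefficients needed (expand at 0): a_0 = 31/39, a_1 = -4, a_2 = -8, a_3 = -32, a_4 = -160, a_5 = -896, a_6 = -5376.
Write the denominator as Q(θ) = 1 + q1*θ + q2*θ^2 + q3*θ^3. Requiring Q*f - P = O(θ^7) with deg P <= 3 kills the coefficients of θ^4..θ^6 in Q*f:
  θ^4: a_4 + q1*a_3 + q2*a_2 + q3*a_1 = 0, i.e. -160 + (-32)*q1 + (-8)*q2 + (-4)*q3 = 0.
  θ^5: a_5 + q1*a_4 + q2*a_3 + q3*a_2 = 0, i.e. -896 + (-160)*q1 + (-32)*q2 + (-8)*q3 = 0.
  θ^6: a_6 + q1*a_5 + q2*a_4 + q3*a_3 = 0, i.e. -5376 + (-896)*q1 + (-160)*q2 + (-32)*q3 = 0.
Solving this linear system: q1 = -10, q2 = 24, q3 = -8.
The numerator is Q*f truncated at degree 3: P0 = a_0 = 31/39; P1 = a_1 + q1*a_0 = -466/39; P2 = a_2 + q1*a_1 + q2*a_0 = 664/13; P3 = a_3 + q1*a_2 + q2*a_1 + q3*a_0 = -2120/39.

The Pade approximant has numerator coefficients [31/39, -466/39, 664/13, -2120/39]; denominator coefficients [1, -10, 24, -8].


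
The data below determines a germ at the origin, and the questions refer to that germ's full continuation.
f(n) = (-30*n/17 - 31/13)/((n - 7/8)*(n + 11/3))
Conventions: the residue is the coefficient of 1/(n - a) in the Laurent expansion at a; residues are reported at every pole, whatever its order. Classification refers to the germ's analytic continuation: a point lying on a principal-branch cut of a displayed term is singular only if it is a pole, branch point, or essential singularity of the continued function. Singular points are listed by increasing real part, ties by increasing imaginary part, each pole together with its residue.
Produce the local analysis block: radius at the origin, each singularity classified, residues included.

Radius of convergence at 0: 7/8.
At -11/3: a pole of order 1; residue -21672/24089.
At 7/8: a pole of order 1; residue -20838/24089.

Denominator factor (n - 7/8): pole of order 1 at 7/8, modulus 7/8.
Denominator factor (n + 11/3): pole of order 1 at -11/3, modulus 11/3.
The radius of convergence is the smallest modulus among the singular points: 7/8.
At the order-1 pole -11/3 set g(n) = (n - (-11/3))*f(n) = (-30*n/17 - 31/13)/(n - 7/8).
Simple pole: residue = g(a) at a = -11/3, which is -21672/24089.
At the order-1 pole 7/8 set g(n) = (n - (7/8))*f(n) = (-30*n/17 - 31/13)/(n + 11/3).
Simple pole: residue = g(a) at a = 7/8, which is -20838/24089.
List the singular points by increasing real part (a conjugate pair: the negative imaginary part first).


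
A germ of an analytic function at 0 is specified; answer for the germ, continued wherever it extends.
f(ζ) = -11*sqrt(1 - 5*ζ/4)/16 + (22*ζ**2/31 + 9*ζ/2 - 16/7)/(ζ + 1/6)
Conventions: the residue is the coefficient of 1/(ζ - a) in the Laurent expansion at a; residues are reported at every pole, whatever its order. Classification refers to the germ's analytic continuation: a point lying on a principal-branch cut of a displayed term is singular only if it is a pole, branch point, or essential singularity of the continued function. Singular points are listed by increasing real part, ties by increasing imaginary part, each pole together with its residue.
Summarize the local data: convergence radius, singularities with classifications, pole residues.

Radius of convergence at 0: 1/6.
At -1/6: a pole of order 1; residue -23561/7812.
At 4/5: an algebraic (square-root) branch point.

Denominator factor (ζ + 1/6): pole of order 1 at -1/6, modulus 1/6.
Branch term (-11/16)*sqrt(1 - ζ/(4/5)): its argument vanishes at ζ = 4/5, a square-root branch point, modulus 4/5.
The radius of convergence is the smallest modulus among the singular points: 1/6.
The branch term is analytic at -1/6 and contributes nothing to the residue; only the rational part matters.
At the order-1 pole -1/6 set g(ζ) = (ζ - (-1/6))*(rational part) = 22*ζ**2/31 + 9*ζ/2 - 16/7.
Simple pole: residue = g(a) at a = -1/6, which is -23561/7812.
List the singular points by increasing real part (a conjugate pair: the negative imaginary part first).


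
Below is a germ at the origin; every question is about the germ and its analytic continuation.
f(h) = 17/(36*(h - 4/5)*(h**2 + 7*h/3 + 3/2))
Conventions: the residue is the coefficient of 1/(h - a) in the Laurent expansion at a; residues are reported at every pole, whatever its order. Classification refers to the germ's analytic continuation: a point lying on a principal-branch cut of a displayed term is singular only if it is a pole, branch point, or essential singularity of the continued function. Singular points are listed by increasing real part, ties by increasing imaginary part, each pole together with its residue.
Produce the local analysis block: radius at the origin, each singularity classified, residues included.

Denominator factor (h**2 + 7*h/3 + 3/2): discriminant -5/9, complex-conjugate roots (-7/6) + ((1/6)*sqrt(5))*i and (-7/6) - ((1/6)*sqrt(5))*i; poles of order 1, moduli (1/2)*sqrt(6) and (1/2)*sqrt(6).
Denominator factor (h - 4/5): pole of order 1 at 4/5, modulus 4/5.
The radius of convergence is the smallest modulus among the singular points: 4/5.
The factor h**2 + 7*h/3 + 3/2 splits as (h - a)(h - a') with a = (-7/6) - ((1/6)*sqrt(5))*i, a' = (-7/6) + ((1/6)*sqrt(5))*i. At the order-1 pole a set g(h) = (h - a)*f(h) = [17/(36*(h - 4/5))] / (h - a').
Simple pole: residue = g(a) at a = (-7/6) - ((1/6)*sqrt(5))*i, which is (-425/7212) - ((1003/7212)*sqrt(5))*i.
The factor h**2 + 7*h/3 + 3/2 splits as (h - a)(h - a') with a = (-7/6) + ((1/6)*sqrt(5))*i, a' = (-7/6) - ((1/6)*sqrt(5))*i. At the order-1 pole a set g(h) = (h - a)*f(h) = [17/(36*(h - 4/5))] / (h - a').
Simple pole: residue = g(a) at a = (-7/6) + ((1/6)*sqrt(5))*i, which is (-425/7212) + ((1003/7212)*sqrt(5))*i.
At the order-1 pole 4/5 set g(h) = (h - (4/5))*f(h) = 17/(36*(h**2 + 7*h/3 + 3/2)).
Simple pole: residue = g(a) at a = 4/5, which is 425/3606.
List the singular points by increasing real part (a conjugate pair: the negative imaginary part first).

Radius of convergence at 0: 4/5.
At (-7/6) - ((1/6)*sqrt(5))*i: a pole of order 1; residue (-425/7212) - ((1003/7212)*sqrt(5))*i.
At (-7/6) + ((1/6)*sqrt(5))*i: a pole of order 1; residue (-425/7212) + ((1003/7212)*sqrt(5))*i.
At 4/5: a pole of order 1; residue 425/3606.


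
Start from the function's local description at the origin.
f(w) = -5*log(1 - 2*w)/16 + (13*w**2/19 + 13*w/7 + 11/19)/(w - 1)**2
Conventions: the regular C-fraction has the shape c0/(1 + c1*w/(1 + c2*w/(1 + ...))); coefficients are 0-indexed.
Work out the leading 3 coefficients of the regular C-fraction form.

Taylor coefficients (expand at 0): a_0 = 11/19, a_1 = 3873/1064, a_2 = 7193/1064.
c0 = a_0 = 11/19. Peel one level at a time: if S = 1 + c*w/S' with S'(0) = 1, then c is the w-coefficient of S and S' = c*w/(S - 1).
S_1 = c0/f = 1 + (-3873/616)*w + (10569241/379456)*w^2 + ...; c1 = -3873/616.
S_2 = c1*w/(S_1 - 1) = 1 + (10569241/2385768)*w + ...; c2 = 10569241/2385768.

The regular C-fraction coefficients are [11/19, -3873/616, 10569241/2385768].


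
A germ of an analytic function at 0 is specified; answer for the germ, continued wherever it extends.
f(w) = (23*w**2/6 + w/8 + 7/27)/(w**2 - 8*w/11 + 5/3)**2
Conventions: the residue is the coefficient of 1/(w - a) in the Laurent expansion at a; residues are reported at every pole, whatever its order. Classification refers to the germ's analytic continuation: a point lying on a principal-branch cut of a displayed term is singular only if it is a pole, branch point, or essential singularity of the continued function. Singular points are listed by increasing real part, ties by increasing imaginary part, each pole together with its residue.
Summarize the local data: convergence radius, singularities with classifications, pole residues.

Denominator factor (w**2 - 8*w/11 + 5/3)^2: discriminant -2228/363, complex-conjugate roots (4/11) + ((1/33)*sqrt(1671))*i and (4/11) - ((1/33)*sqrt(1671))*i; poles of order 2, moduli (1/3)*sqrt(15) and (1/3)*sqrt(15).
The radius of convergence is the smallest modulus among the singular points: (1/3)*sqrt(15).
The factor w**2 - 8*w/11 + 5/3 splits as (w - a)(w - a') with a = (4/11) - ((1/33)*sqrt(1671))*i, a' = (4/11) + ((1/33)*sqrt(1671))*i. At the order-2 pole a set g(w) = (w - a)^2*f(w) = [23*w**2/6 + w/8 + 7/27] / (w - a')^2.
Order-2 pole: residue = g'(a); g'((4/11) - ((1/33)*sqrt(1671))*i) = ((60137/2792241)*sqrt(1671))*i, so the residue is ((60137/2792241)*sqrt(1671))*i.
The factor w**2 - 8*w/11 + 5/3 splits as (w - a)(w - a') with a = (4/11) + ((1/33)*sqrt(1671))*i, a' = (4/11) - ((1/33)*sqrt(1671))*i. At the order-2 pole a set g(w) = (w - a)^2*f(w) = [23*w**2/6 + w/8 + 7/27] / (w - a')^2.
Order-2 pole: residue = g'(a); g'((4/11) + ((1/33)*sqrt(1671))*i) = -((60137/2792241)*sqrt(1671))*i, so the residue is -((60137/2792241)*sqrt(1671))*i.
List the singular points by increasing real part (a conjugate pair: the negative imaginary part first).

Radius of convergence at 0: (1/3)*sqrt(15).
At (4/11) - ((1/33)*sqrt(1671))*i: a pole of order 2; residue ((60137/2792241)*sqrt(1671))*i.
At (4/11) + ((1/33)*sqrt(1671))*i: a pole of order 2; residue -((60137/2792241)*sqrt(1671))*i.


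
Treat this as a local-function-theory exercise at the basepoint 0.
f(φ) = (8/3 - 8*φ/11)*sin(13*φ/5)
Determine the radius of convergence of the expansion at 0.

The radius of convergence is infinite.

The factor sin(13*φ/5) is entire and contributes no finite singular point.
The polynomial part has no poles.
No finite singular points: the Taylor series at 0 converges everywhere.


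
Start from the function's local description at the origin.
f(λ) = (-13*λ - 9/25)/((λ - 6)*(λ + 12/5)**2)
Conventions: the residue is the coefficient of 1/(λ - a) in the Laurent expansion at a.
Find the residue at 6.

At the order-1 pole 6 set g(λ) = (λ - (6))*f(λ) = (-13*λ - 9/25)/(λ + 12/5)**2.
Simple pole: residue = g(a) at a = 6, which is -653/588.

The residue is -653/588.


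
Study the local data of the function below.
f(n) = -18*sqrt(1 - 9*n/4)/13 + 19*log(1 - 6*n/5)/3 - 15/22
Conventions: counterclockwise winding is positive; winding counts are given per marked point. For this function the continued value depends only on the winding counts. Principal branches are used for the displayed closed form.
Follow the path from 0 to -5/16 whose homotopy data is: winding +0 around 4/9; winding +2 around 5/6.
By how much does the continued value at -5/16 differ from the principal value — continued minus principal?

The rational part is single-valued and drops out of the difference; each branch term changes only by its own monodromy.
(19/3)*log(1 - n/(5/6)): each positive loop around 5/6 adds 2*pi*i to the log, so winding +2 contributes (19/3)*(2)*2*pi*i = (76/3)*pi*i.
(-18/13)*sqrt(1 - n/(4/9)): winding +0 is even, the square root returns to the same sheet, contribution 0.
Summing the contributions at n = -5/16 gives (76/3)*pi*i.

Continued minus principal equals (76/3)*pi*i.


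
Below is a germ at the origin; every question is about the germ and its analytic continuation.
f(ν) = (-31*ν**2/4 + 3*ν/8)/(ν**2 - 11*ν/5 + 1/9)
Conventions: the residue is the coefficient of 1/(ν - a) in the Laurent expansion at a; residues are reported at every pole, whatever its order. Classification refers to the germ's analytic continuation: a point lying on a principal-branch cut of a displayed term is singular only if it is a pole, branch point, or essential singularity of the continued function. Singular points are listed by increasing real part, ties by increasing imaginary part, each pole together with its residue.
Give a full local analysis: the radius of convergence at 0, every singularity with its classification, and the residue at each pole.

Radius of convergence at 0: 11/10 - (1/30)*sqrt(989).
At 11/10 - (1/30)*sqrt(989): a pole of order 1; residue -667/80 + (62933/237360)*sqrt(989).
At 11/10 + (1/30)*sqrt(989): a pole of order 1; residue -667/80 - (62933/237360)*sqrt(989).

Denominator factor (ν**2 - 11*ν/5 + 1/9): discriminant 989/225, real irrational roots 11/10 + (1/30)*sqrt(989) and 11/10 - (1/30)*sqrt(989); poles of order 1, moduli 11/10 + (1/30)*sqrt(989) and 11/10 - (1/30)*sqrt(989).
The radius of convergence is the smallest modulus among the singular points: 11/10 - (1/30)*sqrt(989).
The factor ν**2 - 11*ν/5 + 1/9 splits as (ν - a)(ν - a') with a = 11/10 - (1/30)*sqrt(989), a' = 11/10 + (1/30)*sqrt(989). At the order-1 pole a set g(ν) = (ν - a)*f(ν) = [-31*ν**2/4 + 3*ν/8] / (ν - a').
Simple pole: residue = g(a) at a = 11/10 - (1/30)*sqrt(989), which is -667/80 + (62933/237360)*sqrt(989).
The factor ν**2 - 11*ν/5 + 1/9 splits as (ν - a)(ν - a') with a = 11/10 + (1/30)*sqrt(989), a' = 11/10 - (1/30)*sqrt(989). At the order-1 pole a set g(ν) = (ν - a)*f(ν) = [-31*ν**2/4 + 3*ν/8] / (ν - a').
Simple pole: residue = g(a) at a = 11/10 + (1/30)*sqrt(989), which is -667/80 - (62933/237360)*sqrt(989).
List the singular points by increasing real part (a conjugate pair: the negative imaginary part first).


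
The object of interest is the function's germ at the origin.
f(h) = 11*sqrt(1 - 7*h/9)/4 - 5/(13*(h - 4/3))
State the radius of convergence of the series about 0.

The radius of convergence is 9/7.

Denominator factor (h - 4/3): pole of order 1 at 4/3, modulus 4/3.
Branch term (11/4)*sqrt(1 - h/(9/7)): its argument vanishes at h = 9/7, a square-root branch point, modulus 9/7.
The radius of convergence is the smallest modulus among the singular points: 9/7.


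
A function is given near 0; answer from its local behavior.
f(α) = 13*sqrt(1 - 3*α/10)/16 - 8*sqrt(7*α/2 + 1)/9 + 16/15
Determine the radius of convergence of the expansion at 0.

The radius of convergence is 2/7.

Branch term (-8/9)*sqrt(1 - α/(-2/7)): its argument vanishes at α = -2/7, a square-root branch point, modulus 2/7.
Branch term (13/16)*sqrt(1 - α/(10/3)): its argument vanishes at α = 10/3, a square-root branch point, modulus 10/3.
The radius of convergence is the smallest modulus among the singular points: 2/7.


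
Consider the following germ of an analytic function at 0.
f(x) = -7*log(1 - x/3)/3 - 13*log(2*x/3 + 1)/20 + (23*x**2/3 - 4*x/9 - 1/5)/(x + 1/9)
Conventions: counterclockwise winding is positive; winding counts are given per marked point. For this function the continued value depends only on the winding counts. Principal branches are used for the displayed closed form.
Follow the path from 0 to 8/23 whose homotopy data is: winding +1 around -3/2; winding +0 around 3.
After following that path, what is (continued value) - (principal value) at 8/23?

Continued minus principal equals -(13/10)*pi*i.

The rational part is single-valued and drops out of the difference; each branch term changes only by its own monodromy.
(-7/3)*log(1 - x/(3)): winding 0 around 3, so this term returns to its principal value, contribution 0.
(-13/20)*log(1 - x/(-3/2)): each positive loop around -3/2 adds 2*pi*i to the log, so winding +1 contributes (-13/20)*(1)*2*pi*i = -(13/10)*pi*i.
Summing the contributions at x = 8/23 gives -(13/10)*pi*i.


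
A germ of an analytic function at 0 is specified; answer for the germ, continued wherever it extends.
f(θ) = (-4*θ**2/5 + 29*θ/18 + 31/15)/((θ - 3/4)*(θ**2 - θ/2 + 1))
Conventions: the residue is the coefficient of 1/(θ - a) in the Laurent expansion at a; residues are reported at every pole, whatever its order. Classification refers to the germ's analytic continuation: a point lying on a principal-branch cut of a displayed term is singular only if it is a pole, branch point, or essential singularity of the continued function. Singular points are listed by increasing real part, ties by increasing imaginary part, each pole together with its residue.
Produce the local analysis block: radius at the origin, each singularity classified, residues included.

Radius of convergence at 0: 3/4.
At (1/4) - ((1/4)*sqrt(15))*i: a pole of order 1; residue (-151/95) - ((647/12825)*sqrt(15))*i.
At (1/4) + ((1/4)*sqrt(15))*i: a pole of order 1; residue (-151/95) + ((647/12825)*sqrt(15))*i.
At 3/4: a pole of order 1; residue 226/95.


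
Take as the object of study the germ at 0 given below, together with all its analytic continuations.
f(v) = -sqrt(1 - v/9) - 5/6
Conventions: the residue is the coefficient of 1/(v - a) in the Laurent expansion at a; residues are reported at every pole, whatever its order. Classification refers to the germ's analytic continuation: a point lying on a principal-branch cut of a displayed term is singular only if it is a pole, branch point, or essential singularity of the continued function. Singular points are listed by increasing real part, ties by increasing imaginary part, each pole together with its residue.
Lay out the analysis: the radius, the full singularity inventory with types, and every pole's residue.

Branch term (-1)*sqrt(1 - v/(9)): its argument vanishes at v = 9, a square-root branch point, modulus 9.
The radius of convergence is the smallest modulus among the singular points: 9.

Radius of convergence at 0: 9.
At 9: an algebraic (square-root) branch point.


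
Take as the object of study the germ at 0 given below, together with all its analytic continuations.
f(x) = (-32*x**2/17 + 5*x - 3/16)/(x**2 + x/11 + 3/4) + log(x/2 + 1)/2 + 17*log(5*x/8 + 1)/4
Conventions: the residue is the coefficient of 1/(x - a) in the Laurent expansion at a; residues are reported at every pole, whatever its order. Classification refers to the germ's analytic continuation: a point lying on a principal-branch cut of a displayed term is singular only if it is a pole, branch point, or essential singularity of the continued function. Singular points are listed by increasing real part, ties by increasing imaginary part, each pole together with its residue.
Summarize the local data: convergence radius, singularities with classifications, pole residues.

Radius of convergence at 0: (1/2)*sqrt(3).
At -2: a logarithmic branch point.
At -8/5: a logarithmic branch point.
At (-1/22) - ((1/22)*sqrt(362))*i: a pole of order 1; residue (967/374) + ((32557/1083104)*sqrt(362))*i.
At (-1/22) + ((1/22)*sqrt(362))*i: a pole of order 1; residue (967/374) - ((32557/1083104)*sqrt(362))*i.

Denominator factor (x**2 + x/11 + 3/4): discriminant -362/121, complex-conjugate roots (-1/22) + ((1/22)*sqrt(362))*i and (-1/22) - ((1/22)*sqrt(362))*i; poles of order 1, moduli (1/2)*sqrt(3) and (1/2)*sqrt(3).
Branch term (17/4)*log(1 - x/(-8/5)): its argument vanishes at x = -8/5, a logarithmic branch point, modulus 8/5.
Branch term (1/2)*log(1 - x/(-2)): its argument vanishes at x = -2, a logarithmic branch point, modulus 2.
The radius of convergence is the smallest modulus among the singular points: (1/2)*sqrt(3).
The branch terms are analytic at (-1/22) - ((1/22)*sqrt(362))*i and contribute nothing to the residue; only the rational part matters.
The factor x**2 + x/11 + 3/4 splits as (x - a)(x - a') with a = (-1/22) - ((1/22)*sqrt(362))*i, a' = (-1/22) + ((1/22)*sqrt(362))*i. At the order-1 pole a set g(x) = (x - a)*(rational part) = [-32*x**2/17 + 5*x - 3/16] / (x - a').
Simple pole: residue = g(a) at a = (-1/22) - ((1/22)*sqrt(362))*i, which is (967/374) + ((32557/1083104)*sqrt(362))*i.
The branch terms are analytic at (-1/22) + ((1/22)*sqrt(362))*i and contribute nothing to the residue; only the rational part matters.
The factor x**2 + x/11 + 3/4 splits as (x - a)(x - a') with a = (-1/22) + ((1/22)*sqrt(362))*i, a' = (-1/22) - ((1/22)*sqrt(362))*i. At the order-1 pole a set g(x) = (x - a)*(rational part) = [-32*x**2/17 + 5*x - 3/16] / (x - a').
Simple pole: residue = g(a) at a = (-1/22) + ((1/22)*sqrt(362))*i, which is (967/374) - ((32557/1083104)*sqrt(362))*i.
List the singular points by increasing real part (a conjugate pair: the negative imaginary part first).
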